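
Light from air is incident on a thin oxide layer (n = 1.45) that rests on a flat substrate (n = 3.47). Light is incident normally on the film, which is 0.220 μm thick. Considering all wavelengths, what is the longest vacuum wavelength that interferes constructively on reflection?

638 nm

Ray reflecting at the top interface goes from n = 1.0 toward n = 1.45: a half-wave phase shift.
Ray reflecting at the bottom interface goes from n = 1.45 toward n = 3.47: a half-wave phase shift.
Net: no relative phase inversion (both shifts match).
For bright reflection here: 2 n t = m λ.
λ = 2 n t / m. The longest wavelength is m = 1: λ = 2 × 1.45 × 220 / 1.00 = 638 nm.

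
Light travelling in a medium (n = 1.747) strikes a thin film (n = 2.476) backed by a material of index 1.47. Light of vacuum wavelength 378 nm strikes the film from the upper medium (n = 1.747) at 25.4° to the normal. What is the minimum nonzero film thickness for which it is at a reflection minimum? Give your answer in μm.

0.0801 μm

At the upper boundary (n = 1.747 to n = 2.476) the reflected ray undergoes a half-wave phase shift.
Ray reflecting at the bottom interface goes from n = 2.476 toward n = 1.47: no phase shift.
Net: one phase inversion between the two reflected rays.
With one net inversion, destructive interference in reflection requires 2 n t cos θ_r = m λ.
Snell's law: 1.747 sin 25.4° = 2.476 sin θ_r → sin θ_r = 0.303, cos θ_r = 0.953.
Minimum nonzero at m = 1: t = λ / (2 n cos θ_r) = 378 / (2 × 2.476 × 0.953) = 80.1 nm.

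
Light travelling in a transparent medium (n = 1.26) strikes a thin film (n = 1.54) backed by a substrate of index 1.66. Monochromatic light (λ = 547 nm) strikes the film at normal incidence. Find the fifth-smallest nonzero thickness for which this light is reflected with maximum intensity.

888 nm

At the upper boundary (n = 1.26 to n = 1.54) the reflected ray undergoes a half-wave phase shift.
At the lower boundary (n = 1.54 to n = 1.66) the reflected ray undergoes a half-wave phase shift.
Net: no relative phase inversion (both shifts match).
For strong reflection here: 2 n t = m λ.
The fifth-smallest nonzero thickness corresponds to m = 5: t = m λ / (2 n) = 5.00 × 547 / (2 × 1.54) = 888 nm.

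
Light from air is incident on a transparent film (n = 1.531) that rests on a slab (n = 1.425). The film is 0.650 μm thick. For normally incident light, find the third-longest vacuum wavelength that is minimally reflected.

At the upper boundary (n = 1.0 to n = 1.531) the reflected ray undergoes a half-wave phase shift.
Bottom surface (1.531 → 1.425): reflection off a lower-index medium gives no phase shift.
Exactly one π shift → a net half-wave offset.
So the condition for destructive reflection is 2 n t = m λ.
λ = 2 n t / m. The third-longest wavelength is m = 3: λ = 2 × 1.531 × 650 / 3.00 = 663 nm.

663 nm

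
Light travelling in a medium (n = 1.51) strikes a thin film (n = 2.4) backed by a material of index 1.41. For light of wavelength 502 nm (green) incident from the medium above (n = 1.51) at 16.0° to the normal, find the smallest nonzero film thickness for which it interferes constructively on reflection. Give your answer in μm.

Top surface (1.51 → 2.4): reflection off a higher-index medium gives a half-wave phase shift.
Ray reflecting at the bottom interface goes from n = 2.4 toward n = 1.41: no phase shift.
The two reflections differ by half a wavelength.
So the condition for constructive reflection is 2 n t cos θ_r = (m + ½) λ.
Snell's law: 1.51 sin 16.0° = 2.4 sin θ_r → sin θ_r = 0.173, cos θ_r = 0.985.
Minimum at m = 0: t = λ / (4 n cos θ_r) = 502 / (4 × 2.4 × 0.985) = 53.1 nm.

0.0531 μm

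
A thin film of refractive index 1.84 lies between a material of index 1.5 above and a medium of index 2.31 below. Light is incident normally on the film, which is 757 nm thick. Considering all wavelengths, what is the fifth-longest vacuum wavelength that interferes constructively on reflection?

Top surface (1.5 → 1.84): reflection off a higher-index medium gives a half-wave phase shift.
Bottom surface (1.84 → 2.31): reflection off a higher-index medium gives a half-wave phase shift.
Net: no relative phase inversion (both shifts match).
For bright reflection here: 2 n t = m λ.
λ = 2 n t / m. The fifth-longest wavelength is m = 5: λ = 2 × 1.84 × 757 / 5.00 = 557 nm.

557 nm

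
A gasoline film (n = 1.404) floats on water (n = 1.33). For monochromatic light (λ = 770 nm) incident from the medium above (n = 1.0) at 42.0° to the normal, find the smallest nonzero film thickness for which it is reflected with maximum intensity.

Ray reflecting at the top interface goes from n = 1.0 toward n = 1.404: a half-wave phase shift.
Bottom surface (1.404 → 1.33): reflection off a lower-index medium gives no phase shift.
The two reflections differ by half a wavelength.
So the condition for constructive reflection is 2 n t cos θ_r = (m + ½) λ.
Snell's law: 1.0 sin 42.0° = 1.404 sin θ_r → sin θ_r = 0.477, cos θ_r = 0.879.
Minimum at m = 0: t = λ / (4 n cos θ_r) = 770 / (4 × 1.404 × 0.879) = 156 nm.

156 nm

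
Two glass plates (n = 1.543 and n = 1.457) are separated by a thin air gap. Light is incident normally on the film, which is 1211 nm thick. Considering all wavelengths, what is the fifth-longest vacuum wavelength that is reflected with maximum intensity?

At the upper boundary (n = 1.543 to n = 1.0) the reflected ray undergoes no phase shift.
At the lower boundary (n = 1.0 to n = 1.457) the reflected ray undergoes a half-wave phase shift.
Net: one phase inversion between the two reflected rays.
With one net inversion, constructive interference in reflection requires 2 n t = (m + ½) λ.
λ = 2 n t / (m + ½). The fifth-longest wavelength is m = 4: λ = 2 × 1.0 × 1211 / 4.50 = 538 nm.

538 nm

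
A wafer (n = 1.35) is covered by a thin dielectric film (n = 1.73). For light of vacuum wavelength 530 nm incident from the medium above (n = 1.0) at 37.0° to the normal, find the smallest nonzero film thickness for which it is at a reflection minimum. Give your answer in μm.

Top surface (1.0 → 1.73): reflection off a higher-index medium gives a half-wave phase shift.
Ray reflecting at the bottom interface goes from n = 1.73 toward n = 1.35: no phase shift.
Exactly one π shift → a net half-wave offset.
So the condition for destructive reflection is 2 n t cos θ_r = m λ.
Snell's law: 1.0 sin 37.0° = 1.73 sin θ_r → sin θ_r = 0.348, cos θ_r = 0.938.
Minimum nonzero at m = 1: t = λ / (2 n cos θ_r) = 530 / (2 × 1.73 × 0.938) = 163 nm.

0.163 μm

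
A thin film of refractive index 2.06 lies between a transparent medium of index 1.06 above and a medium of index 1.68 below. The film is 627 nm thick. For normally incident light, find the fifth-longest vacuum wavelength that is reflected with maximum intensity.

574 nm

At the upper boundary (n = 1.06 to n = 2.06) the reflected ray undergoes a half-wave phase shift.
Ray reflecting at the bottom interface goes from n = 2.06 toward n = 1.68: no phase shift.
Net: one phase inversion between the two reflected rays.
For maximum reflection here: 2 n t = (m + ½) λ.
λ = 2 n t / (m + ½). The fifth-longest wavelength is m = 4: λ = 2 × 2.06 × 627 / 4.50 = 574 nm.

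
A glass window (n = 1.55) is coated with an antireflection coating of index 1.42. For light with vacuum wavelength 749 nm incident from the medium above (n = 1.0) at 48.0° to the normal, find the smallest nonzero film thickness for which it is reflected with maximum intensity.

310 nm

Top surface (1.0 → 1.42): reflection off a higher-index medium gives a half-wave phase shift.
Bottom surface (1.42 → 1.55): reflection off a higher-index medium gives a half-wave phase shift.
The two reflections carry the same phase change, so no net offset.
For bright reflection here: 2 n t cos θ_r = m λ.
Snell's law: 1.0 sin 48.0° = 1.42 sin θ_r → sin θ_r = 0.523, cos θ_r = 0.852.
Minimum nonzero at m = 1: t = λ / (2 n cos θ_r) = 749 / (2 × 1.42 × 0.852) = 310 nm.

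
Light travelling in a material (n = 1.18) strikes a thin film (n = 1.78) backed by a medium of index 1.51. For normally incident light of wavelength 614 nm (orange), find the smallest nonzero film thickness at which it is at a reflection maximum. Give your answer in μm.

0.0862 μm

At the upper boundary (n = 1.18 to n = 1.78) the reflected ray undergoes a half-wave phase shift.
At the lower boundary (n = 1.78 to n = 1.51) the reflected ray undergoes no phase shift.
The two reflections differ by half a wavelength.
With one net inversion, constructive interference in reflection requires 2 n t = (m + ½) λ.
Minimum at m = 0: t = λ / (4 n) = 614 / (4 × 1.78) = 86.2 nm.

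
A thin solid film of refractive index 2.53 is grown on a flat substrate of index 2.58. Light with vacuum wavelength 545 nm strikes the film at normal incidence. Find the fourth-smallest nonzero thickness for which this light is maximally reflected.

At the upper boundary (n = 1.0 to n = 2.53) the reflected ray undergoes a half-wave phase shift.
Ray reflecting at the bottom interface goes from n = 2.53 toward n = 2.58: a half-wave phase shift.
Net: no relative phase inversion (both shifts match).
So the condition for constructive reflection is 2 n t = m λ.
The fourth-smallest nonzero thickness corresponds to m = 4: t = m λ / (2 n) = 4.00 × 545 / (2 × 2.53) = 431 nm.

431 nm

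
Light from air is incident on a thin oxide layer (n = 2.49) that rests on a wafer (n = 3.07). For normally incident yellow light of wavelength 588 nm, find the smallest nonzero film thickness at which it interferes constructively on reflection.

At the upper boundary (n = 1.0 to n = 2.49) the reflected ray undergoes a half-wave phase shift.
Ray reflecting at the bottom interface goes from n = 2.49 toward n = 3.07: a half-wave phase shift.
Net: no relative phase inversion (both shifts match).
So the condition for constructive reflection is 2 n t = m λ.
Minimum nonzero at m = 1: t = λ / (2 n) = 588 / (2 × 2.49) = 118 nm.

118 nm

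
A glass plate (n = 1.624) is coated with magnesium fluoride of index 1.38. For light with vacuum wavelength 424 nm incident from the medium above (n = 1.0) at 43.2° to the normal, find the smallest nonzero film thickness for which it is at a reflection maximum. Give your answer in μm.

Top surface (1.0 → 1.38): reflection off a higher-index medium gives a half-wave phase shift.
At the lower boundary (n = 1.38 to n = 1.624) the reflected ray undergoes a half-wave phase shift.
Net: no relative phase inversion (both shifts match).
With no net inversion, constructive interference in reflection requires 2 n t cos θ_r = m λ.
Snell's law: 1.0 sin 43.2° = 1.38 sin θ_r → sin θ_r = 0.496, cos θ_r = 0.868.
Minimum nonzero at m = 1: t = λ / (2 n cos θ_r) = 424 / (2 × 1.38 × 0.868) = 177 nm.

0.177 μm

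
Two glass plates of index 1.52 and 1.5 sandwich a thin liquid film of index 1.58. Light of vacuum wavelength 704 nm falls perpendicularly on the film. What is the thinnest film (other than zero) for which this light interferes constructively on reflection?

111 nm

Top surface (1.52 → 1.58): reflection off a higher-index medium gives a half-wave phase shift.
Ray reflecting at the bottom interface goes from n = 1.58 toward n = 1.5: no phase shift.
Net: one phase inversion between the two reflected rays.
With one net inversion, constructive interference in reflection requires 2 n t = (m + ½) λ.
Minimum at m = 0: t = λ / (4 n) = 704 / (4 × 1.58) = 111 nm.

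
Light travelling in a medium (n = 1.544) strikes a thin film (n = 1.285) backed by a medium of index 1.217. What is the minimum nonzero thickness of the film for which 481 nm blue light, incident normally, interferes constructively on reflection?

187 nm

Ray reflecting at the top interface goes from n = 1.544 toward n = 1.285: no phase shift.
Bottom surface (1.285 → 1.217): reflection off a lower-index medium gives no phase shift.
Net: no relative phase inversion (both shifts match).
So the condition for constructive reflection is 2 n t = m λ.
Minimum nonzero at m = 1: t = λ / (2 n) = 481 / (2 × 1.285) = 187 nm.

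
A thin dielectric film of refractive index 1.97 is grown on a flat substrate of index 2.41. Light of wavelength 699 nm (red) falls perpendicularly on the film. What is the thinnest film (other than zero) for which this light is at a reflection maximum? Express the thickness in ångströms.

Top surface (1.0 → 1.97): reflection off a higher-index medium gives a half-wave phase shift.
Ray reflecting at the bottom interface goes from n = 1.97 toward n = 2.41: a half-wave phase shift.
Net: no relative phase inversion (both shifts match).
For maximum reflection here: 2 n t = m λ.
Minimum nonzero at m = 1: t = λ / (2 n) = 699 / (2 × 1.97) = 177 nm.

1774 Å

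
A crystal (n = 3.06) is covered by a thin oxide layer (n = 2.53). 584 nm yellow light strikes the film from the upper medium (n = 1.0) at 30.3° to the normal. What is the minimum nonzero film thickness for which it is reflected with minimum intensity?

At the upper boundary (n = 1.0 to n = 2.53) the reflected ray undergoes a half-wave phase shift.
At the lower boundary (n = 2.53 to n = 3.06) the reflected ray undergoes a half-wave phase shift.
Net: no relative phase inversion (both shifts match).
With no net inversion, destructive interference in reflection requires 2 n t cos θ_r = (m + ½) λ.
Snell's law: 1.0 sin 30.3° = 2.53 sin θ_r → sin θ_r = 0.199, cos θ_r = 0.980.
Minimum at m = 0: t = λ / (4 n cos θ_r) = 584 / (4 × 2.53 × 0.980) = 58.9 nm.

58.9 nm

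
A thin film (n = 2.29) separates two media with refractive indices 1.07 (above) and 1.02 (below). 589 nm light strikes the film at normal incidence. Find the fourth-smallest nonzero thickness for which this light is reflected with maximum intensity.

450 nm

Top surface (1.07 → 2.29): reflection off a higher-index medium gives a half-wave phase shift.
At the lower boundary (n = 2.29 to n = 1.02) the reflected ray undergoes no phase shift.
Exactly one π shift → a net half-wave offset.
With one net inversion, constructive interference in reflection requires 2 n t = (m + ½) λ.
The fourth-smallest nonzero thickness corresponds to m = 3: t = (m + ½) λ / (2 n) = 3.50 × 589 / (2 × 2.29) = 450 nm.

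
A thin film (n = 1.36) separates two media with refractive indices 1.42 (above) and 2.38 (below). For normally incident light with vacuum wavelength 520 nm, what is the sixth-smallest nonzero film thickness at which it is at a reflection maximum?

1051 nm

At the upper boundary (n = 1.42 to n = 1.36) the reflected ray undergoes no phase shift.
At the lower boundary (n = 1.36 to n = 2.38) the reflected ray undergoes a half-wave phase shift.
The two reflections differ by half a wavelength.
For strong reflection here: 2 n t = (m + ½) λ.
The sixth-smallest nonzero thickness corresponds to m = 5: t = (m + ½) λ / (2 n) = 5.50 × 520 / (2 × 1.36) = 1051 nm.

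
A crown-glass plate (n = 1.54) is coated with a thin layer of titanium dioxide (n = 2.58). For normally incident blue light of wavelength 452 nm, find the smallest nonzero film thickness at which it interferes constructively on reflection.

At the upper boundary (n = 1.0 to n = 2.58) the reflected ray undergoes a half-wave phase shift.
Ray reflecting at the bottom interface goes from n = 2.58 toward n = 1.54: no phase shift.
Net: one phase inversion between the two reflected rays.
With one net inversion, constructive interference in reflection requires 2 n t = (m + ½) λ.
Minimum at m = 0: t = λ / (4 n) = 452 / (4 × 2.58) = 43.8 nm.

43.8 nm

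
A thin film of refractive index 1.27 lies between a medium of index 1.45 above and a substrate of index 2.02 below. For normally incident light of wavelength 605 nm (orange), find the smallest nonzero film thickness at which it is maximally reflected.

119 nm

At the upper boundary (n = 1.45 to n = 1.27) the reflected ray undergoes no phase shift.
Bottom surface (1.27 → 2.02): reflection off a higher-index medium gives a half-wave phase shift.
The two reflections differ by half a wavelength.
With one net inversion, constructive interference in reflection requires 2 n t = (m + ½) λ.
Minimum at m = 0: t = λ / (4 n) = 605 / (4 × 1.27) = 119 nm.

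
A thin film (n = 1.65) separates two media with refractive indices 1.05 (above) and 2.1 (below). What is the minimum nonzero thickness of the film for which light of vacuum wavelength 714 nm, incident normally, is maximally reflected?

216 nm

Ray reflecting at the top interface goes from n = 1.05 toward n = 1.65: a half-wave phase shift.
Bottom surface (1.65 → 2.1): reflection off a higher-index medium gives a half-wave phase shift.
Zero or two π shifts → no net half-wave offset.
With no net inversion, constructive interference in reflection requires 2 n t = m λ.
Minimum nonzero at m = 1: t = λ / (2 n) = 714 / (2 × 1.65) = 216 nm.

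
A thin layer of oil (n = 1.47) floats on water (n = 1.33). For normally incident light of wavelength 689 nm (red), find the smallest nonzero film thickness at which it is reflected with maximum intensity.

117 nm

Ray reflecting at the top interface goes from n = 1.0 toward n = 1.47: a half-wave phase shift.
Ray reflecting at the bottom interface goes from n = 1.47 toward n = 1.33: no phase shift.
The two reflections differ by half a wavelength.
For strong reflection here: 2 n t = (m + ½) λ.
Minimum at m = 0: t = λ / (4 n) = 689 / (4 × 1.47) = 117 nm.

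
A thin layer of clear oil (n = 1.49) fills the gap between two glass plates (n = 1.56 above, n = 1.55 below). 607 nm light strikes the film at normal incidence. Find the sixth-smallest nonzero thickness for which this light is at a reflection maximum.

At the upper boundary (n = 1.56 to n = 1.49) the reflected ray undergoes no phase shift.
At the lower boundary (n = 1.49 to n = 1.55) the reflected ray undergoes a half-wave phase shift.
Net: one phase inversion between the two reflected rays.
So the condition for constructive reflection is 2 n t = (m + ½) λ.
The sixth-smallest nonzero thickness corresponds to m = 5: t = (m + ½) λ / (2 n) = 5.50 × 607 / (2 × 1.49) = 1120 nm.

1120 nm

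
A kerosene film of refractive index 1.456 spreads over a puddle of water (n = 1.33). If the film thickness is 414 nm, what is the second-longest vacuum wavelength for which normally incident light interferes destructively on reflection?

603 nm

Top surface (1.0 → 1.456): reflection off a higher-index medium gives a half-wave phase shift.
Ray reflecting at the bottom interface goes from n = 1.456 toward n = 1.33: no phase shift.
Net: one phase inversion between the two reflected rays.
With one net inversion, destructive interference in reflection requires 2 n t = m λ.
λ = 2 n t / m. The second-longest wavelength is m = 2: λ = 2 × 1.456 × 414 / 2.00 = 603 nm.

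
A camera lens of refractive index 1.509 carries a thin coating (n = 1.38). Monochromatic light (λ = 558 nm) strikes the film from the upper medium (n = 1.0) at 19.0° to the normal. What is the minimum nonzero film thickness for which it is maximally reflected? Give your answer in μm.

At the upper boundary (n = 1.0 to n = 1.38) the reflected ray undergoes a half-wave phase shift.
At the lower boundary (n = 1.38 to n = 1.509) the reflected ray undergoes a half-wave phase shift.
Net: no relative phase inversion (both shifts match).
With no net inversion, constructive interference in reflection requires 2 n t cos θ_r = m λ.
Snell's law: 1.0 sin 19.0° = 1.38 sin θ_r → sin θ_r = 0.236, cos θ_r = 0.972.
Minimum nonzero at m = 1: t = λ / (2 n cos θ_r) = 558 / (2 × 1.38 × 0.972) = 208 nm.

0.208 μm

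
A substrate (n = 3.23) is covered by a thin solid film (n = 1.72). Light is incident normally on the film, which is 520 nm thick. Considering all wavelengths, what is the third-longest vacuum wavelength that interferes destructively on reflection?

716 nm

Ray reflecting at the top interface goes from n = 1.0 toward n = 1.72: a half-wave phase shift.
Bottom surface (1.72 → 3.23): reflection off a higher-index medium gives a half-wave phase shift.
Zero or two π shifts → no net half-wave offset.
For minimum reflection here: 2 n t = (m + ½) λ.
λ = 2 n t / (m + ½). The third-longest wavelength is m = 2: λ = 2 × 1.72 × 520 / 2.50 = 716 nm.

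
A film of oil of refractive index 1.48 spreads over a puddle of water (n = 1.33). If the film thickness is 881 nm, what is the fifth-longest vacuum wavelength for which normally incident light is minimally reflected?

522 nm

Top surface (1.0 → 1.48): reflection off a higher-index medium gives a half-wave phase shift.
Bottom surface (1.48 → 1.33): reflection off a lower-index medium gives no phase shift.
Exactly one π shift → a net half-wave offset.
With one net inversion, destructive interference in reflection requires 2 n t = m λ.
λ = 2 n t / m. The fifth-longest wavelength is m = 5: λ = 2 × 1.48 × 881 / 5.00 = 522 nm.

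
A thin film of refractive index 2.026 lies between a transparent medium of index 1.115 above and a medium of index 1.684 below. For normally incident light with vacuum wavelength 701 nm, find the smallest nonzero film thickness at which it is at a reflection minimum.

At the upper boundary (n = 1.115 to n = 2.026) the reflected ray undergoes a half-wave phase shift.
Ray reflecting at the bottom interface goes from n = 2.026 toward n = 1.684: no phase shift.
The two reflections differ by half a wavelength.
For dark reflection here: 2 n t = m λ.
Minimum nonzero at m = 1: t = λ / (2 n) = 701 / (2 × 2.026) = 173 nm.

173 nm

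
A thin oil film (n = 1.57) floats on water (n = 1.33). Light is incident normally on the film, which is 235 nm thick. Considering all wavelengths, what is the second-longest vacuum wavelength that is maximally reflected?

492 nm

At the upper boundary (n = 1.0 to n = 1.57) the reflected ray undergoes a half-wave phase shift.
Bottom surface (1.57 → 1.33): reflection off a lower-index medium gives no phase shift.
Exactly one π shift → a net half-wave offset.
For maximum reflection here: 2 n t = (m + ½) λ.
λ = 2 n t / (m + ½). The second-longest wavelength is m = 1: λ = 2 × 1.57 × 235 / 1.50 = 492 nm.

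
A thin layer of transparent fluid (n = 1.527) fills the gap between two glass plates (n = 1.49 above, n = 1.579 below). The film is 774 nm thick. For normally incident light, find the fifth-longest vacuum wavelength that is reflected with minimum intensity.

At the upper boundary (n = 1.49 to n = 1.527) the reflected ray undergoes a half-wave phase shift.
Bottom surface (1.527 → 1.579): reflection off a higher-index medium gives a half-wave phase shift.
The two reflections carry the same phase change, so no net offset.
So the condition for destructive reflection is 2 n t = (m + ½) λ.
λ = 2 n t / (m + ½). The fifth-longest wavelength is m = 4: λ = 2 × 1.527 × 774 / 4.50 = 525 nm.

525 nm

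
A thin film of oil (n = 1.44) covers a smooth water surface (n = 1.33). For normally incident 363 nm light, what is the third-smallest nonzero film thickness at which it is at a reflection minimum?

Ray reflecting at the top interface goes from n = 1.0 toward n = 1.44: a half-wave phase shift.
At the lower boundary (n = 1.44 to n = 1.33) the reflected ray undergoes no phase shift.
The two reflections differ by half a wavelength.
For minimum reflection here: 2 n t = m λ.
The third-smallest nonzero thickness corresponds to m = 3: t = m λ / (2 n) = 3.00 × 363 / (2 × 1.44) = 378 nm.

378 nm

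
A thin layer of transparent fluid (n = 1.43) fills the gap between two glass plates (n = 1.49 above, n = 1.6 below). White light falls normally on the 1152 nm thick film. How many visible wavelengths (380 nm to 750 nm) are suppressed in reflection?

4

Ray reflecting at the top interface goes from n = 1.49 toward n = 1.43: no phase shift.
Bottom surface (1.43 → 1.6): reflection off a higher-index medium gives a half-wave phase shift.
The two reflections differ by half a wavelength.
For dark reflection here: 2 n t = m λ.
λ = 2 n t / m = 3295 / m nm.
m=4: 824 nm (IR); m=5: 659 nm (visible); m=6: 549 nm (visible); m=7: 471 nm (visible); m=8: 412 nm (visible); m=9: 366 nm (UV).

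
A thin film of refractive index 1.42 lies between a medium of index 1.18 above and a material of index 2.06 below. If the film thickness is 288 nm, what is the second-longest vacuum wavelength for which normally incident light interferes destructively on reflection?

545 nm

At the upper boundary (n = 1.18 to n = 1.42) the reflected ray undergoes a half-wave phase shift.
Bottom surface (1.42 → 2.06): reflection off a higher-index medium gives a half-wave phase shift.
Net: no relative phase inversion (both shifts match).
So the condition for destructive reflection is 2 n t = (m + ½) λ.
λ = 2 n t / (m + ½). The second-longest wavelength is m = 1: λ = 2 × 1.42 × 288 / 1.50 = 545 nm.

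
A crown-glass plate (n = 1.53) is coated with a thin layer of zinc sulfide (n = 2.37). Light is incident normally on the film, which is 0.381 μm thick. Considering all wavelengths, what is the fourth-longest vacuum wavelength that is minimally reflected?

Top surface (1.0 → 2.37): reflection off a higher-index medium gives a half-wave phase shift.
At the lower boundary (n = 2.37 to n = 1.53) the reflected ray undergoes no phase shift.
Exactly one π shift → a net half-wave offset.
For minimum reflection here: 2 n t = m λ.
λ = 2 n t / m. The fourth-longest wavelength is m = 4: λ = 2 × 2.37 × 381 / 4.00 = 451 nm.

451 nm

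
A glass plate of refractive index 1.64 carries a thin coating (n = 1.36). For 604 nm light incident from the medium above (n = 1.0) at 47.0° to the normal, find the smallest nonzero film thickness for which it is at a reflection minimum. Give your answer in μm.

Top surface (1.0 → 1.36): reflection off a higher-index medium gives a half-wave phase shift.
Bottom surface (1.36 → 1.64): reflection off a higher-index medium gives a half-wave phase shift.
The two reflections carry the same phase change, so no net offset.
So the condition for destructive reflection is 2 n t cos θ_r = (m + ½) λ.
Snell's law: 1.0 sin 47.0° = 1.36 sin θ_r → sin θ_r = 0.538, cos θ_r = 0.843.
Minimum at m = 0: t = λ / (4 n cos θ_r) = 604 / (4 × 1.36 × 0.843) = 132 nm.

0.132 μm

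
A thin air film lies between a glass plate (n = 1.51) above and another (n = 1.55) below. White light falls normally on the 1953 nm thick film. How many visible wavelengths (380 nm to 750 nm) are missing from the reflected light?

Ray reflecting at the top interface goes from n = 1.51 toward n = 1.0: no phase shift.
Bottom surface (1.0 → 1.55): reflection off a higher-index medium gives a half-wave phase shift.
Exactly one π shift → a net half-wave offset.
So the condition for destructive reflection is 2 n t = m λ.
λ = 2 n t / m = 3906 / m nm.
m=5: 781 nm (IR); m=6: 651 nm (visible); m=7: 558 nm (visible); m=8: 488 nm (visible); m=9: 434 nm (visible); m=10: 391 nm (visible); m=11: 355 nm (UV).

5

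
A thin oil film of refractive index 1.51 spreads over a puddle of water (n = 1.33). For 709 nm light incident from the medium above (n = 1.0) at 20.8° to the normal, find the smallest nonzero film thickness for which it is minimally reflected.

242 nm

Top surface (1.0 → 1.51): reflection off a higher-index medium gives a half-wave phase shift.
Bottom surface (1.51 → 1.33): reflection off a lower-index medium gives no phase shift.
Exactly one π shift → a net half-wave offset.
With one net inversion, destructive interference in reflection requires 2 n t cos θ_r = m λ.
Snell's law: 1.0 sin 20.8° = 1.51 sin θ_r → sin θ_r = 0.235, cos θ_r = 0.972.
Minimum nonzero at m = 1: t = λ / (2 n cos θ_r) = 709 / (2 × 1.51 × 0.972) = 242 nm.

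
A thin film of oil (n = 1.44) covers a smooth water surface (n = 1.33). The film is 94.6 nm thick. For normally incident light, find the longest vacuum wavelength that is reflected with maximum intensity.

545 nm

At the upper boundary (n = 1.0 to n = 1.44) the reflected ray undergoes a half-wave phase shift.
Ray reflecting at the bottom interface goes from n = 1.44 toward n = 1.33: no phase shift.
The two reflections differ by half a wavelength.
For bright reflection here: 2 n t = (m + ½) λ.
λ = 2 n t / (m + ½). The longest wavelength is m = 0: λ = 2 × 1.44 × 94.6 / 0.500 = 545 nm.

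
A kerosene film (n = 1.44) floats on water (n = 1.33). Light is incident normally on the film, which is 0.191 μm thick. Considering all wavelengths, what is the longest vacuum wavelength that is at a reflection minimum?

550 nm

Ray reflecting at the top interface goes from n = 1.0 toward n = 1.44: a half-wave phase shift.
Ray reflecting at the bottom interface goes from n = 1.44 toward n = 1.33: no phase shift.
Net: one phase inversion between the two reflected rays.
For dark reflection here: 2 n t = m λ.
λ = 2 n t / m. The longest wavelength is m = 1: λ = 2 × 1.44 × 191 / 1.00 = 550 nm.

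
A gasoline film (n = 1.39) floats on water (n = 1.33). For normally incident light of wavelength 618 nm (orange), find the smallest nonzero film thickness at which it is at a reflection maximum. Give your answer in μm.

Ray reflecting at the top interface goes from n = 1.0 toward n = 1.39: a half-wave phase shift.
Bottom surface (1.39 → 1.33): reflection off a lower-index medium gives no phase shift.
Exactly one π shift → a net half-wave offset.
So the condition for constructive reflection is 2 n t = (m + ½) λ.
Minimum at m = 0: t = λ / (4 n) = 618 / (4 × 1.39) = 111 nm.

0.111 μm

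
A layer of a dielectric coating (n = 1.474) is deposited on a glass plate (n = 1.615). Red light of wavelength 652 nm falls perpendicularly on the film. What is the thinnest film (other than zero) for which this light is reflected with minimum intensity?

111 nm

Top surface (1.0 → 1.474): reflection off a higher-index medium gives a half-wave phase shift.
Ray reflecting at the bottom interface goes from n = 1.474 toward n = 1.615: a half-wave phase shift.
The two reflections carry the same phase change, so no net offset.
So the condition for destructive reflection is 2 n t = (m + ½) λ.
Minimum at m = 0: t = λ / (4 n) = 652 / (4 × 1.474) = 111 nm.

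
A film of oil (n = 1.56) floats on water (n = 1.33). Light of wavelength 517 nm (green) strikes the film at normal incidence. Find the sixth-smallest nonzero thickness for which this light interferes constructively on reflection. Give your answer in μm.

At the upper boundary (n = 1.0 to n = 1.56) the reflected ray undergoes a half-wave phase shift.
At the lower boundary (n = 1.56 to n = 1.33) the reflected ray undergoes no phase shift.
Exactly one π shift → a net half-wave offset.
With one net inversion, constructive interference in reflection requires 2 n t = (m + ½) λ.
The sixth-smallest nonzero thickness corresponds to m = 5: t = (m + ½) λ / (2 n) = 5.50 × 517 / (2 × 1.56) = 911 nm.

0.911 μm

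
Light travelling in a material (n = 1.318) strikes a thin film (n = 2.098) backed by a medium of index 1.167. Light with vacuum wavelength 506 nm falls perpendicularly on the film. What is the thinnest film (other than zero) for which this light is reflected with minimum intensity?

121 nm

Top surface (1.318 → 2.098): reflection off a higher-index medium gives a half-wave phase shift.
Bottom surface (2.098 → 1.167): reflection off a lower-index medium gives no phase shift.
Exactly one π shift → a net half-wave offset.
For weak reflection here: 2 n t = m λ.
Minimum nonzero at m = 1: t = λ / (2 n) = 506 / (2 × 2.098) = 121 nm.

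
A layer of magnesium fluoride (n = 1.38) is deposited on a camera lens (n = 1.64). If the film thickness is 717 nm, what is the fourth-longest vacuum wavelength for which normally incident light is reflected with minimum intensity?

565 nm

Top surface (1.0 → 1.38): reflection off a higher-index medium gives a half-wave phase shift.
At the lower boundary (n = 1.38 to n = 1.64) the reflected ray undergoes a half-wave phase shift.
Zero or two π shifts → no net half-wave offset.
For minimum reflection here: 2 n t = (m + ½) λ.
λ = 2 n t / (m + ½). The fourth-longest wavelength is m = 3: λ = 2 × 1.38 × 717 / 3.50 = 565 nm.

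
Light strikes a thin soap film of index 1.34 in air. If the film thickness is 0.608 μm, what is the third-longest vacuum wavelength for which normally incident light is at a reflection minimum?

543 nm

Ray reflecting at the top interface goes from n = 1.0 toward n = 1.34: a half-wave phase shift.
At the lower boundary (n = 1.34 to n = 1.0) the reflected ray undergoes no phase shift.
Net: one phase inversion between the two reflected rays.
So the condition for destructive reflection is 2 n t = m λ.
λ = 2 n t / m. The third-longest wavelength is m = 3: λ = 2 × 1.34 × 608 / 3.00 = 543 nm.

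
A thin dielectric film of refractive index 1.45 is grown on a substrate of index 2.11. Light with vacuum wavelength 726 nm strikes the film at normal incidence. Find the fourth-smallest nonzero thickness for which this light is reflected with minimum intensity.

876 nm

At the upper boundary (n = 1.0 to n = 1.45) the reflected ray undergoes a half-wave phase shift.
At the lower boundary (n = 1.45 to n = 2.11) the reflected ray undergoes a half-wave phase shift.
The two reflections carry the same phase change, so no net offset.
So the condition for destructive reflection is 2 n t = (m + ½) λ.
The fourth-smallest nonzero thickness corresponds to m = 3: t = (m + ½) λ / (2 n) = 3.50 × 726 / (2 × 1.45) = 876 nm.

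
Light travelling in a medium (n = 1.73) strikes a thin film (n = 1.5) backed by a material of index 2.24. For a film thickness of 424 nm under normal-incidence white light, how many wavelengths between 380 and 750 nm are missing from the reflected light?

2

At the upper boundary (n = 1.73 to n = 1.5) the reflected ray undergoes no phase shift.
Ray reflecting at the bottom interface goes from n = 1.5 toward n = 2.24: a half-wave phase shift.
Net: one phase inversion between the two reflected rays.
So the condition for destructive reflection is 2 n t = m λ.
λ = 2 n t / m = 1272 / m nm.
m=1: 1272 nm (IR); m=2: 636 nm (visible); m=3: 424 nm (visible); m=4: 318 nm (UV).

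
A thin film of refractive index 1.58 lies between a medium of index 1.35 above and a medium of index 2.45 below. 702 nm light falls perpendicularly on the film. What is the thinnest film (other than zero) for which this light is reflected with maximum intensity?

Top surface (1.35 → 1.58): reflection off a higher-index medium gives a half-wave phase shift.
Bottom surface (1.58 → 2.45): reflection off a higher-index medium gives a half-wave phase shift.
The two reflections carry the same phase change, so no net offset.
For strong reflection here: 2 n t = m λ.
Minimum nonzero at m = 1: t = λ / (2 n) = 702 / (2 × 1.58) = 222 nm.

222 nm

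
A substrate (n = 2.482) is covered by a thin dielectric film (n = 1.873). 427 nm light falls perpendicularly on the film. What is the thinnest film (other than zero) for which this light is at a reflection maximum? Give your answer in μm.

0.114 μm

Ray reflecting at the top interface goes from n = 1.0 toward n = 1.873: a half-wave phase shift.
At the lower boundary (n = 1.873 to n = 2.482) the reflected ray undergoes a half-wave phase shift.
Zero or two π shifts → no net half-wave offset.
So the condition for constructive reflection is 2 n t = m λ.
Minimum nonzero at m = 1: t = λ / (2 n) = 427 / (2 × 1.873) = 114 nm.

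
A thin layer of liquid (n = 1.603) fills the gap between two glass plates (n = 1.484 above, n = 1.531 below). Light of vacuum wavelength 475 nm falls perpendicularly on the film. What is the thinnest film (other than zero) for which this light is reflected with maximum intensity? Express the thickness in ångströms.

Top surface (1.484 → 1.603): reflection off a higher-index medium gives a half-wave phase shift.
Bottom surface (1.603 → 1.531): reflection off a lower-index medium gives no phase shift.
Net: one phase inversion between the two reflected rays.
With one net inversion, constructive interference in reflection requires 2 n t = (m + ½) λ.
Minimum at m = 0: t = λ / (4 n) = 475 / (4 × 1.603) = 74.1 nm.

741 Å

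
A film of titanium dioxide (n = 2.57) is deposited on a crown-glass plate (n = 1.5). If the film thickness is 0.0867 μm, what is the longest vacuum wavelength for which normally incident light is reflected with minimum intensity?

446 nm

At the upper boundary (n = 1.0 to n = 2.57) the reflected ray undergoes a half-wave phase shift.
Bottom surface (2.57 → 1.5): reflection off a lower-index medium gives no phase shift.
Exactly one π shift → a net half-wave offset.
For weak reflection here: 2 n t = m λ.
λ = 2 n t / m. The longest wavelength is m = 1: λ = 2 × 2.57 × 86.7 / 1.00 = 446 nm.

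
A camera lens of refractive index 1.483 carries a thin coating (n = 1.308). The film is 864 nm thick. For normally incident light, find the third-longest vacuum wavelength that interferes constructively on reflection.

753 nm

Ray reflecting at the top interface goes from n = 1.0 toward n = 1.308: a half-wave phase shift.
Ray reflecting at the bottom interface goes from n = 1.308 toward n = 1.483: a half-wave phase shift.
Zero or two π shifts → no net half-wave offset.
For strong reflection here: 2 n t = m λ.
λ = 2 n t / m. The third-longest wavelength is m = 3: λ = 2 × 1.308 × 864 / 3.00 = 753 nm.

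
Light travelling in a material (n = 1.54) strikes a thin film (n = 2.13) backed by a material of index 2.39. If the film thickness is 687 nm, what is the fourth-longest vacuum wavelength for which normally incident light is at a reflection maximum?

Ray reflecting at the top interface goes from n = 1.54 toward n = 2.13: a half-wave phase shift.
At the lower boundary (n = 2.13 to n = 2.39) the reflected ray undergoes a half-wave phase shift.
Zero or two π shifts → no net half-wave offset.
So the condition for constructive reflection is 2 n t = m λ.
λ = 2 n t / m. The fourth-longest wavelength is m = 4: λ = 2 × 2.13 × 687 / 4.00 = 732 nm.

732 nm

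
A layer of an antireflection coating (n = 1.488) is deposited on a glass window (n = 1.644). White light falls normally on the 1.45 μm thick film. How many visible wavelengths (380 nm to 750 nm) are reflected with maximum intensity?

At the upper boundary (n = 1.0 to n = 1.488) the reflected ray undergoes a half-wave phase shift.
At the lower boundary (n = 1.488 to n = 1.644) the reflected ray undergoes a half-wave phase shift.
The two reflections carry the same phase change, so no net offset.
With no net inversion, constructive interference in reflection requires 2 n t = m λ.
λ = 2 n t / m = 4315 / m nm.
m=5: 863 nm (IR); m=6: 719 nm (visible); m=7: 616 nm (visible); m=8: 539 nm (visible); m=9: 479 nm (visible); m=10: 432 nm (visible); m=11: 392 nm (visible); m=12: 360 nm (UV).

6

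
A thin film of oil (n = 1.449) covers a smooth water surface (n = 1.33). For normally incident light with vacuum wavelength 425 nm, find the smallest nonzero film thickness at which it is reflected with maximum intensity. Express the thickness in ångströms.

733 Å

Top surface (1.0 → 1.449): reflection off a higher-index medium gives a half-wave phase shift.
Ray reflecting at the bottom interface goes from n = 1.449 toward n = 1.33: no phase shift.
Net: one phase inversion between the two reflected rays.
So the condition for constructive reflection is 2 n t = (m + ½) λ.
Minimum at m = 0: t = λ / (4 n) = 425 / (4 × 1.449) = 73.3 nm.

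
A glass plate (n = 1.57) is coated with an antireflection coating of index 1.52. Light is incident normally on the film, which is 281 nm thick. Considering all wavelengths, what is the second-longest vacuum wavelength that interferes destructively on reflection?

569 nm

Ray reflecting at the top interface goes from n = 1.0 toward n = 1.52: a half-wave phase shift.
At the lower boundary (n = 1.52 to n = 1.57) the reflected ray undergoes a half-wave phase shift.
Net: no relative phase inversion (both shifts match).
So the condition for destructive reflection is 2 n t = (m + ½) λ.
λ = 2 n t / (m + ½). The second-longest wavelength is m = 1: λ = 2 × 1.52 × 281 / 1.50 = 569 nm.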